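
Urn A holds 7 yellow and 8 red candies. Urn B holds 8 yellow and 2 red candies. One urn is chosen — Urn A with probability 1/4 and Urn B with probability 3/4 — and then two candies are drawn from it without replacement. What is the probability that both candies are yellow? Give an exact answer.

31/60

From Urn A: P(both yellow) = (7/15)(6/14) = 1/5.
From Urn B: P(both yellow) = (8/10)(7/9) = 28/45.
Total probability = (1/4)(1/5) + (3/4)(28/45) = 31/60.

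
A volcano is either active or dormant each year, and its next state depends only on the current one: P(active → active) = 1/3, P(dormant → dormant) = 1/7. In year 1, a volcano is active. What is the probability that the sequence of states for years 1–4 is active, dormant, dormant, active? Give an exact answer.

Year 1 is given. For each transition, use the conditional probability from the current state:
P(dormant | active) = 2/3; P(dormant | dormant) = 1/7; P(active | dormant) = 6/7.
P = 2/3 × 1/7 × 6/7 = 12/147 = 4/49.

4/49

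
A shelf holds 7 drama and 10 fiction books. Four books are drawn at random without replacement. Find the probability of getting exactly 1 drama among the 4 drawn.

One ordering (drama drawn first) has probability 7/17 × 10/16 × 9/15 × 8/14 = 5040/57120 = 3/34.
There are C(4,1) = 4 such orderings, each equally likely, so P = 4 × 3/34 = 6/17.

6/17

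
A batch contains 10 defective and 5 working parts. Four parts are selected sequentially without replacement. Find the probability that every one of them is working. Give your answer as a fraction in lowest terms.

P(all working) = 5/15 × 4/14 × 3/13 × 2/12 = 120/32760 = 1/273.

1/273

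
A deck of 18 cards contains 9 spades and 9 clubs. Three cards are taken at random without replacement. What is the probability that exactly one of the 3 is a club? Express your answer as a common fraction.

27/68

One ordering (a club drawn first) has probability 9/18 × 9/17 × 8/16 = 648/4896 = 9/68.
There are C(3,1) = 3 such orderings, each equally likely, so P = 3 × 9/68 = 27/68.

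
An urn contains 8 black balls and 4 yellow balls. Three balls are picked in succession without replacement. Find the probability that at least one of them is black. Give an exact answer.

P(no black) = 4/12 × 3/11 × 2/10 = 24/1320 = 1/55.
P(at least one) = 1 − 1/55 = 54/55.

54/55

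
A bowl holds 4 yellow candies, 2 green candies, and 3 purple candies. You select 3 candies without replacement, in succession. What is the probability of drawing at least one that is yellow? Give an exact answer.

37/42

P(no yellow) = 5/9 × 4/8 × 3/7 = 60/504 = 5/42.
P(at least one) = 1 − 5/42 = 37/42.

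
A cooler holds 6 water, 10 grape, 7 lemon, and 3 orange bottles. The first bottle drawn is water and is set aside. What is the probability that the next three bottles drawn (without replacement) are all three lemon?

7/460

With the first bottle removed, 7 lemon remain out of 25.
P = 7/25 × 6/24 × 5/23 = 210/13800 = 7/460.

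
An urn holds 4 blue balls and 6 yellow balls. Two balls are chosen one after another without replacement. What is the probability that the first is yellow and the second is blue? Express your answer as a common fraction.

Chain rule:
P = 6/10 × 4/9 = 24/90 = 4/15.

4/15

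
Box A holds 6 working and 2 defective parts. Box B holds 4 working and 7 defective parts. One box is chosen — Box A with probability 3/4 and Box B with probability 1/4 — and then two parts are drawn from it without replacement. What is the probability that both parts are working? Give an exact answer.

From Box A: P(both working) = (6/8)(5/7) = 15/28.
From Box B: P(both working) = (4/11)(3/10) = 6/55.
Total probability = (3/4)(15/28) + (1/4)(6/55) = 2643/6160.

2643/6160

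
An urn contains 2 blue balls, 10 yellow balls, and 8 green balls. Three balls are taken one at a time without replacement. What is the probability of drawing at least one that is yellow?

17/19

P(no yellow) = 10/20 × 9/19 × 8/18 = 720/6840 = 2/19.
P(at least one) = 1 − 2/19 = 17/19.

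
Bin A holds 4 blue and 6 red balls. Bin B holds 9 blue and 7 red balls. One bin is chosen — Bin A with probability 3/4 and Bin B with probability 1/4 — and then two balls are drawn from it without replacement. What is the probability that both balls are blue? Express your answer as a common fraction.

7/40

From Bin A: P(both blue) = (4/10)(3/9) = 2/15.
From Bin B: P(both blue) = (9/16)(8/15) = 3/10.
Total probability = (3/4)(2/15) + (1/4)(3/10) = 7/40.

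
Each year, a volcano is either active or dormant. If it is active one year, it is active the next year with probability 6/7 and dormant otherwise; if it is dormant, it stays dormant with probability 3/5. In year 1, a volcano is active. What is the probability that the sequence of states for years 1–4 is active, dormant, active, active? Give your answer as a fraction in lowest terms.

12/245

Year 1 is given. For each transition, use the conditional probability from the current state:
P(dormant | active) = 1/7; P(active | dormant) = 2/5; P(active | active) = 6/7.
P = 1/7 × 2/5 × 6/7 = 12/245.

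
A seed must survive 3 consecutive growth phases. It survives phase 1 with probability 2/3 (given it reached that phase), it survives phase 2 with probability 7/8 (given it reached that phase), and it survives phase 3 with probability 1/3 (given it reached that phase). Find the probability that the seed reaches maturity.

Multiplying along the chain,
P = 2/3 × 7/8 × 1/3 = 14/72 = 7/36.

7/36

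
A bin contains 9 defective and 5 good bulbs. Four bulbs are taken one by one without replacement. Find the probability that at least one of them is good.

P(no good) = 9/14 × 8/13 × 7/12 × 6/11 = 3024/24024 = 18/143.
P(at least one) = 1 − 18/143 = 125/143.

125/143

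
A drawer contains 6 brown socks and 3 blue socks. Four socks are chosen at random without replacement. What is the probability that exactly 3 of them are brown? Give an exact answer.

10/21

One ordering (brown drawn first) has probability 6/9 × 5/8 × 4/7 × 3/6 = 360/3024 = 5/42.
There are C(4,3) = 4 such orderings, each equally likely, so P = 4 × 5/42 = 10/21.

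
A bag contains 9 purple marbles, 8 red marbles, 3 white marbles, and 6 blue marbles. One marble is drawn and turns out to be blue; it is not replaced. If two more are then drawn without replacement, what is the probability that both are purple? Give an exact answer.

3/25

After the first draw, 9 of the remaining 25 marbles are purple.
P = 9/25 × 8/24 = 72/600 = 3/25.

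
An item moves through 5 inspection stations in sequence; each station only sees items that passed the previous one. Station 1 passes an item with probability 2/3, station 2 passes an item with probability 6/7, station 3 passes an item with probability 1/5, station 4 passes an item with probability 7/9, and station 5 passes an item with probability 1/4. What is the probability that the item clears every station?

The events are sequential, so multiply the conditional probabilities:
P = 2/3 × 6/7 × 1/5 × 7/9 × 1/4 = 84/3780 = 1/45.

1/45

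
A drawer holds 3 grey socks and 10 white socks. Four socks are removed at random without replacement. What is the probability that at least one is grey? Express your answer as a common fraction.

101/143

P(no grey) = 10/13 × 9/12 × 8/11 × 7/10 = 5040/17160 = 42/143.
P(at least one) = 1 − 42/143 = 101/143.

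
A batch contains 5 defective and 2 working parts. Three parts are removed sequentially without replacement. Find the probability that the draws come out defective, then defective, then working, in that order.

4/21

Chain rule:
P = 5/7 × 4/6 × 2/5 = 40/210 = 4/21.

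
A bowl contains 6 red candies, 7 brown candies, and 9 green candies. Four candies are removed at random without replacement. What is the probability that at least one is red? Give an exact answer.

P(no red) = 16/22 × 15/21 × 14/20 × 13/19 = 43680/175560 = 52/209.
P(at least one) = 1 − 52/209 = 157/209.

157/209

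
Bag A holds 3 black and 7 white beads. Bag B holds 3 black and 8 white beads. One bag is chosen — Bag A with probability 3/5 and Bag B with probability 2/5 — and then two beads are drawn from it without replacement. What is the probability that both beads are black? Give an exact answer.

From Bag A: P(both black) = (3/10)(2/9) = 1/15.
From Bag B: P(both black) = (3/11)(2/10) = 3/55.
Total probability = (3/5)(1/15) + (2/5)(3/55) = 17/275.

17/275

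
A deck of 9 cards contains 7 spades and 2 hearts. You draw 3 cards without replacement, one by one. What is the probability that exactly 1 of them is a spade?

1/12

One ordering (a spade drawn first) has probability 7/9 × 2/8 × 1/7 = 14/504 = 1/36.
There are C(3,1) = 3 such orderings, each equally likely, so P = 3 × 1/36 = 1/12.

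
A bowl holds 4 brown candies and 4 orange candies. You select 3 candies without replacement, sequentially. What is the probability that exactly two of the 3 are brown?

3/7

One ordering (brown drawn first) has probability 4/8 × 3/7 × 4/6 = 48/336 = 1/7.
There are C(3,2) = 3 such orderings, each equally likely, so P = 3 × 1/7 = 3/7.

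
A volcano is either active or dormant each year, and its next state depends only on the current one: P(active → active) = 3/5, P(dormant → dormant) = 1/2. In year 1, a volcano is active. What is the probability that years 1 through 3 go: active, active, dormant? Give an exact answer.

Year 1 is given. For each transition, use the conditional probability from the current state:
P(active | active) = 3/5; P(dormant | active) = 2/5.
P = 3/5 × 2/5 = 6/25.

6/25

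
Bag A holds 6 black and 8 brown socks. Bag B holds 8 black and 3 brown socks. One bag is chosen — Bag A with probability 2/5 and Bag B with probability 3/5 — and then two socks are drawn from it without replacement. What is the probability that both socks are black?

9294/25025

From Bag A: P(both black) = (6/14)(5/13) = 15/91.
From Bag B: P(both black) = (8/11)(7/10) = 28/55.
Total probability = (2/5)(15/91) + (3/5)(28/55) = 9294/25025.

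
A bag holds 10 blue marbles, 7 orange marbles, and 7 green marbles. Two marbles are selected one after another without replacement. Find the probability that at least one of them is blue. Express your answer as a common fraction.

P(no blue) = 14/24 × 13/23 = 182/552 = 91/276.
P(at least one) = 1 − 91/276 = 185/276.

185/276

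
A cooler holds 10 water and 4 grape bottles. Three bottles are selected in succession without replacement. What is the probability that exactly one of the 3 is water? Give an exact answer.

One ordering (water drawn first) has probability 10/14 × 4/13 × 3/12 = 120/2184 = 5/91.
There are C(3,1) = 3 such orderings, each equally likely, so P = 3 × 5/91 = 15/91.

15/91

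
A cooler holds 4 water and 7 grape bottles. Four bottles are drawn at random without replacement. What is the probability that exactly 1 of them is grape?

14/165

One ordering (grape drawn first) has probability 7/11 × 4/10 × 3/9 × 2/8 = 168/7920 = 7/330.
There are C(4,1) = 4 such orderings, each equally likely, so P = 4 × 7/330 = 14/165.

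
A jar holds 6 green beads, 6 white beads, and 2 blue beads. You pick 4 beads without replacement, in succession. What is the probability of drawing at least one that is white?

133/143

P(no white) = 8/14 × 7/13 × 6/12 × 5/11 = 1680/24024 = 10/143.
P(at least one) = 1 − 10/143 = 133/143.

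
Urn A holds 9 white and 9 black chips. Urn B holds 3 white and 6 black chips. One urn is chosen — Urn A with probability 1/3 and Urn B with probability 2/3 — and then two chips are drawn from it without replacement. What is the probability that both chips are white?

41/306

From Urn A: P(both white) = (9/18)(8/17) = 4/17.
From Urn B: P(both white) = (3/9)(2/8) = 1/12.
Total probability = (1/3)(4/17) + (2/3)(1/12) = 41/306.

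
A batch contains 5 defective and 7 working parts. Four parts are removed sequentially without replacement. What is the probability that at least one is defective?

92/99

P(no defective) = 7/12 × 6/11 × 5/10 × 4/9 = 840/11880 = 7/99.
P(at least one) = 1 − 7/99 = 92/99.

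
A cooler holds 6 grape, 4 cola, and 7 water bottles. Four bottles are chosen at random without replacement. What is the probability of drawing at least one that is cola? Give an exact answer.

P(no cola) = 13/17 × 12/16 × 11/15 × 10/14 = 17160/57120 = 143/476.
P(at least one) = 1 − 143/476 = 333/476.

333/476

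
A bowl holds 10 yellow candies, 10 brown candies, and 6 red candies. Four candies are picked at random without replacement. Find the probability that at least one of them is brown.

P(no brown) = 16/26 × 15/25 × 14/24 × 13/23 = 43680/358800 = 14/115.
P(at least one) = 1 − 14/115 = 101/115.

101/115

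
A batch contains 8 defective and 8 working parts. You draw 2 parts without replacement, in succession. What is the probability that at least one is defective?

23/30

P(no defective) = 8/16 × 7/15 = 56/240 = 7/30.
P(at least one) = 1 − 7/30 = 23/30.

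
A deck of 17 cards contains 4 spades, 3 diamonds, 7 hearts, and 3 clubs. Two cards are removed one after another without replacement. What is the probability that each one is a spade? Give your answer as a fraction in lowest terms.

3/68

P(every draw is a spade) = 4/17 × 3/16 = 12/272 = 3/68.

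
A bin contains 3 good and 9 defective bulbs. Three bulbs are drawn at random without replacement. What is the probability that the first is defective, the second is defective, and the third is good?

Chain rule:
P = 9/12 × 8/11 × 3/10 = 216/1320 = 9/55.

9/55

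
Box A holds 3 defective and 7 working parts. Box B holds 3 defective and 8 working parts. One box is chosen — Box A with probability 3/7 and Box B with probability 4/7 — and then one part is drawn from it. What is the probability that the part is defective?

From Box A: P(defective) = 3/10.
From Box B: P(defective) = 3/11.
Total probability = (3/7)(3/10) + (4/7)(3/11) = 219/770.

219/770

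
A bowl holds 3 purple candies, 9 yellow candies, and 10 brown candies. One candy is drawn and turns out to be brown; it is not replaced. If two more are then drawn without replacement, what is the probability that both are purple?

After the first draw, 3 of the remaining 21 candies are purple.
P = 3/21 × 2/20 = 6/420 = 1/70.

1/70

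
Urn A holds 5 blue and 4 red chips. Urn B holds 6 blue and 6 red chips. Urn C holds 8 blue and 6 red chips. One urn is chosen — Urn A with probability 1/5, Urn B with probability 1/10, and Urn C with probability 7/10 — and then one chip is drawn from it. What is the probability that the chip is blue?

101/180

From Urn A: P(blue) = 5/9.
From Urn B: P(blue) = 6/12.
From Urn C: P(blue) = 8/14.
Total probability = (1/5)(5/9) + (1/10)(6/12) + (7/10)(8/14) = 101/180.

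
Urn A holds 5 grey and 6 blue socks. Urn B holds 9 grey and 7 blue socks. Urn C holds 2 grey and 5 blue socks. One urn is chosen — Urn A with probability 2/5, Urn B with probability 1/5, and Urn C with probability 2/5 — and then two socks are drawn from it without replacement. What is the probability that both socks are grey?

1753/11550

From Urn A: P(both grey) = (5/11)(4/10) = 2/11.
From Urn B: P(both grey) = (9/16)(8/15) = 3/10.
From Urn C: P(both grey) = (2/7)(1/6) = 1/21.
Total probability = (2/5)(2/11) + (1/5)(3/10) + (2/5)(1/21) = 1753/11550.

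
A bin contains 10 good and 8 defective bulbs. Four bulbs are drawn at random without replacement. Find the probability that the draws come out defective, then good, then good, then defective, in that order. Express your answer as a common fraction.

7/102

Multiply the probability of each draw given the previous ones:
P = 8/18 × 10/17 × 9/16 × 7/15 = 5040/73440 = 7/102.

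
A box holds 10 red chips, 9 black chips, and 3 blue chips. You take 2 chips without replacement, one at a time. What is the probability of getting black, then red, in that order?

Chain rule:
P = 9/22 × 10/21 = 90/462 = 15/77.

15/77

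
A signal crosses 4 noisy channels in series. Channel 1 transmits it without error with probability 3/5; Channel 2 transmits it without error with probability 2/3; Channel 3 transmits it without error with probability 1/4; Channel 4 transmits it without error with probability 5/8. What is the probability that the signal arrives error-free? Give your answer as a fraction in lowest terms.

1/16

Each stage is reached only if all earlier stages succeed, so
P = 3/5 × 2/3 × 1/4 × 5/8 = 30/480 = 1/16.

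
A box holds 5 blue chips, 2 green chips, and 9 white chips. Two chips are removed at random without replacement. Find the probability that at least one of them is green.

P(no green) = 14/16 × 13/15 = 182/240 = 91/120.
P(at least one) = 1 − 91/120 = 29/120.

29/120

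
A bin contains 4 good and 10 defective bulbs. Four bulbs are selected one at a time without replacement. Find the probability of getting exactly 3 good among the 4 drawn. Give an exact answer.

40/1001

One ordering (good drawn first) has probability 4/14 × 3/13 × 2/12 × 10/11 = 240/24024 = 10/1001.
There are C(4,3) = 4 such orderings, each equally likely, so P = 4 × 10/1001 = 40/1001.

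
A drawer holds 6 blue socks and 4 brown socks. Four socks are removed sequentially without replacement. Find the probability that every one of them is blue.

P(all blue) = 6/10 × 5/9 × 4/8 × 3/7 = 360/5040 = 1/14.

1/14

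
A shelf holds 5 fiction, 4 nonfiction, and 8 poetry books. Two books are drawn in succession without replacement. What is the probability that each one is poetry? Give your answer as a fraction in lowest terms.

7/34

P = 8/17 × 7/16 = 56/272 = 7/34.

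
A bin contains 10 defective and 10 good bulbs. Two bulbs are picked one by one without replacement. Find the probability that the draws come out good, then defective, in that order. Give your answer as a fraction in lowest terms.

Each draw changes the counts, so multiply the conditional probabilities along the sequence:
P = 10/20 × 10/19 = 100/380 = 5/19.

5/19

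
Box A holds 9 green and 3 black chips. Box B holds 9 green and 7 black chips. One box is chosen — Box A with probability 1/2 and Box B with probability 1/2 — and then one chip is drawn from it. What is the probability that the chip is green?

21/32

From Box A: P(green) = 9/12.
From Box B: P(green) = 9/16.
Total probability = (1/2)(9/12) + (1/2)(9/16) = 21/32.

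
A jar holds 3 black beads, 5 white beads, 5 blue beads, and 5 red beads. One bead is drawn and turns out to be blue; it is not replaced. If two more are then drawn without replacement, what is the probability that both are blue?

3/68

With the first bead removed, 4 blue remain out of 17.
P = 4/17 × 3/16 = 12/272 = 3/68.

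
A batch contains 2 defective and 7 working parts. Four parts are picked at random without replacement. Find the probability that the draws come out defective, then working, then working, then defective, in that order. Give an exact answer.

Each draw changes the counts, so multiply the conditional probabilities along the sequence:
P = 2/9 × 7/8 × 6/7 × 1/6 = 84/3024 = 1/36.

1/36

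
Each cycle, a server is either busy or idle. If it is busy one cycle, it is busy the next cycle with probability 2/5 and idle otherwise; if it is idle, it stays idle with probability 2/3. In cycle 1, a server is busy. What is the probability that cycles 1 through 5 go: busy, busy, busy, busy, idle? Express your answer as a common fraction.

24/625

Cycle 1 is given. For each transition, use the conditional probability from the current state:
P(busy | busy) = 2/5; P(busy | busy) = 2/5; P(busy | busy) = 2/5; P(idle | busy) = 3/5.
P = 2/5 × 2/5 × 2/5 × 3/5 = 24/625.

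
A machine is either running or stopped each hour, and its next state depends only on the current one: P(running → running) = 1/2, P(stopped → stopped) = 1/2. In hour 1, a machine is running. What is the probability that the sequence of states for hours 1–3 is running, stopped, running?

Hour 1 is given. For each transition, use the conditional probability from the current state:
P(stopped | running) = 1/2; P(running | stopped) = 1/2.
P = 1/2 × 1/2 = 1/4.

1/4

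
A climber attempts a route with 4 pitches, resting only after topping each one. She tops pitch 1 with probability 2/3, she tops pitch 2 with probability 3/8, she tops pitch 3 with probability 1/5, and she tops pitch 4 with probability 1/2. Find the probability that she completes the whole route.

1/40

Multiplying along the chain,
P = 2/3 × 3/8 × 1/5 × 1/2 = 6/240 = 1/40.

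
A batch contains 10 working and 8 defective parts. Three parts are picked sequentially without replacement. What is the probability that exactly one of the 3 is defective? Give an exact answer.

15/34

One ordering (defective drawn first) has probability 8/18 × 10/17 × 9/16 = 720/4896 = 5/34.
There are C(3,1) = 3 such orderings, each equally likely, so P = 3 × 5/34 = 15/34.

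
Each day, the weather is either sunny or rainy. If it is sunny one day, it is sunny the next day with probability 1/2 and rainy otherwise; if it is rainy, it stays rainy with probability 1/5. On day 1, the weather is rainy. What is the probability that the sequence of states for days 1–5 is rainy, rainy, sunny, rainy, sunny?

8/125

Day 1 is given. For each transition, use the conditional probability from the current state:
P(rainy | rainy) = 1/5; P(sunny | rainy) = 4/5; P(rainy | sunny) = 1/2; P(sunny | rainy) = 4/5.
P = 1/5 × 4/5 × 1/2 × 4/5 = 16/250 = 8/125.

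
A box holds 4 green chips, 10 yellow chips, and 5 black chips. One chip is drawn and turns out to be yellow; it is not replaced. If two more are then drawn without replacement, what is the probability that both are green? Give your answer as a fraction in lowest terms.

2/51

After the first draw, 4 of the remaining 18 chips are green.
P = 4/18 × 3/17 = 12/306 = 2/51.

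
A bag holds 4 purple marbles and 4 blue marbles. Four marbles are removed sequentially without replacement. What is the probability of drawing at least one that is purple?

69/70

P(no purple) = 4/8 × 3/7 × 2/6 × 1/5 = 24/1680 = 1/70.
P(at least one) = 1 − 1/70 = 69/70.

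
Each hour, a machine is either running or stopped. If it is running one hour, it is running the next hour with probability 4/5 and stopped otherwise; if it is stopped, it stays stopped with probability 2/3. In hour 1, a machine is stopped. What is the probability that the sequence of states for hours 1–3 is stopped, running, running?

4/15

Hour 1 is given. For each transition, use the conditional probability from the current state:
P(running | stopped) = 1/3; P(running | running) = 4/5.
P = 1/3 × 4/5 = 4/15.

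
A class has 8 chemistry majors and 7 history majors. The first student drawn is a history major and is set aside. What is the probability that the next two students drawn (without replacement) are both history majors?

With the first student removed, 6 history majors remain out of 14.
P = 6/14 × 5/13 = 30/182 = 15/91.

15/91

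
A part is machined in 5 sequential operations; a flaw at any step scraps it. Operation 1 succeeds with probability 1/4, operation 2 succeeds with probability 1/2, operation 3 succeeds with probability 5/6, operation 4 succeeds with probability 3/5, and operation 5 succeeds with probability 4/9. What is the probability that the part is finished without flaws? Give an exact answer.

1/36

The events are sequential, so multiply the conditional probabilities:
P = 1/4 × 1/2 × 5/6 × 3/5 × 4/9 = 60/2160 = 1/36.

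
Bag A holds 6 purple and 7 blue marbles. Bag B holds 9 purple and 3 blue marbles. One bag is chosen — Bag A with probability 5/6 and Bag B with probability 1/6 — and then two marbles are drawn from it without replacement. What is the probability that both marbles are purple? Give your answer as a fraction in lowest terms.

431/1716

From Bag A: P(both purple) = (6/13)(5/12) = 5/26.
From Bag B: P(both purple) = (9/12)(8/11) = 6/11.
Total probability = (5/6)(5/26) + (1/6)(6/11) = 431/1716.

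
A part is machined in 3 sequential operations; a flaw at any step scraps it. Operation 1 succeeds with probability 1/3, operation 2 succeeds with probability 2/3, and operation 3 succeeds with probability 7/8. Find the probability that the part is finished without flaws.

Multiplying along the chain,
P = 1/3 × 2/3 × 7/8 = 14/72 = 7/36.

7/36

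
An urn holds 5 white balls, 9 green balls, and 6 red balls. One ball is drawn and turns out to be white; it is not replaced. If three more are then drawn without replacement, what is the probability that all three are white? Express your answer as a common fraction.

4/969

With the first ball removed, 4 white remain out of 19.
P = 4/19 × 3/18 × 2/17 = 24/5814 = 4/969.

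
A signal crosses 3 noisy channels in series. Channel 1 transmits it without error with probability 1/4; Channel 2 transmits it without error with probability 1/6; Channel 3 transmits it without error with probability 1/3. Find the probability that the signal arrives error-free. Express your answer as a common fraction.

1/72

Multiplying along the chain,
P = 1/4 × 1/6 × 1/3 = 1/72.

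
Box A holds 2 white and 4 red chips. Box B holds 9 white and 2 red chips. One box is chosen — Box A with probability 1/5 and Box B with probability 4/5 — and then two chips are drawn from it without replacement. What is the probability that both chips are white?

443/825

From Box A: P(both white) = (2/6)(1/5) = 1/15.
From Box B: P(both white) = (9/11)(8/10) = 36/55.
Total probability = (1/5)(1/15) + (4/5)(36/55) = 443/825.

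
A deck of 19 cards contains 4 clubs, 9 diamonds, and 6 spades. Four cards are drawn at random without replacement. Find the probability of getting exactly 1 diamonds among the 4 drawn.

90/323

One ordering (a diamond drawn first) has probability 9/19 × 10/18 × 9/17 × 8/16 = 6480/93024 = 45/646.
There are C(4,1) = 4 such orderings, each equally likely, so P = 4 × 45/646 = 90/323.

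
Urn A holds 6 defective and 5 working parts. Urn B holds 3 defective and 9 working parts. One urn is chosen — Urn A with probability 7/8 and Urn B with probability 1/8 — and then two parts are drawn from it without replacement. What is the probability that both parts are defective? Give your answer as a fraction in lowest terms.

43/176

From Urn A: P(both defective) = (6/11)(5/10) = 3/11.
From Urn B: P(both defective) = (3/12)(2/11) = 1/22.
Total probability = (7/8)(3/11) + (1/8)(1/22) = 43/176.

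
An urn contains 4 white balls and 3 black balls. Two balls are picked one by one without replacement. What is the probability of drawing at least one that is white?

6/7

P(no white) = 3/7 × 2/6 = 6/42 = 1/7.
P(at least one) = 1 − 1/7 = 6/7.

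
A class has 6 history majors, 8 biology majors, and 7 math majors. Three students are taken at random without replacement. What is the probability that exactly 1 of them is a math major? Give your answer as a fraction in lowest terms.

One ordering (a math major drawn first) has probability 7/21 × 14/20 × 13/19 = 1274/7980 = 91/570.
There are C(3,1) = 3 such orderings, each equally likely, so P = 3 × 91/570 = 91/190.

91/190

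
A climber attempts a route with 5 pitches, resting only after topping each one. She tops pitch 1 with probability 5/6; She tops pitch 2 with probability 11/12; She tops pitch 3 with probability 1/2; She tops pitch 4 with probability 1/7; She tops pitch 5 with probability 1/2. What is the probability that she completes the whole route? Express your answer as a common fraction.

Multiplying along the chain,
P = 5/6 × 11/12 × 1/2 × 1/7 × 1/2 = 55/2016.

55/2016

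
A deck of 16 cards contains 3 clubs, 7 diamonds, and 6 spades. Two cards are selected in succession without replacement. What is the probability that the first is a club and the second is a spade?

3/40

Multiply the probability of each draw given the previous ones:
P = 3/16 × 6/15 = 18/240 = 3/40.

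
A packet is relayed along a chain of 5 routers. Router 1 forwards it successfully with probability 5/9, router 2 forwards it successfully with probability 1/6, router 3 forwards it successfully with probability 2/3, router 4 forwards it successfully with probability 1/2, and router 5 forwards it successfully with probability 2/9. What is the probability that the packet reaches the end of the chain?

Each stage is reached only if all earlier stages succeed, so
P = 5/9 × 1/6 × 2/3 × 1/2 × 2/9 = 20/2916 = 5/729.

5/729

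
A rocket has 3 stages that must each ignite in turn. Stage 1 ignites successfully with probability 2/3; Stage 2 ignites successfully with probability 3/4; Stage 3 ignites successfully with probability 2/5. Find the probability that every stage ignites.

1/5

Multiplying along the chain,
P = 2/3 × 3/4 × 2/5 = 12/60 = 1/5.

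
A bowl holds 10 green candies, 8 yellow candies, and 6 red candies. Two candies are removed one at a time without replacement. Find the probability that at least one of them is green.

185/276

P(no green) = 14/24 × 13/23 = 182/552 = 91/276.
P(at least one) = 1 − 91/276 = 185/276.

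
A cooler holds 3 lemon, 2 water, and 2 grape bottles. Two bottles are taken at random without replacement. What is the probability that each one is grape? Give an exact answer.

P = 2/7 × 1/6 = 2/42 = 1/21.

1/21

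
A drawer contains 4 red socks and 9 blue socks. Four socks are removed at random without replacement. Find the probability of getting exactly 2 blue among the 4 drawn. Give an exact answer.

216/715

One ordering (blue drawn first) has probability 9/13 × 8/12 × 4/11 × 3/10 = 864/17160 = 36/715.
There are C(4,2) = 6 such orderings, each equally likely, so P = 6 × 36/715 = 216/715.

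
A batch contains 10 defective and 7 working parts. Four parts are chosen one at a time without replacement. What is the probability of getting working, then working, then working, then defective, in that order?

Multiply the probability of each draw given the previous ones:
P = 7/17 × 6/16 × 5/15 × 10/14 = 2100/57120 = 5/136.

5/136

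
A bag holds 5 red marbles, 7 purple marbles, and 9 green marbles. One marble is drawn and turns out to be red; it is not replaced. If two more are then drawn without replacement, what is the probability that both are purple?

21/190

After the first draw, 7 of the remaining 20 marbles are purple.
P = 7/20 × 6/19 = 42/380 = 21/190.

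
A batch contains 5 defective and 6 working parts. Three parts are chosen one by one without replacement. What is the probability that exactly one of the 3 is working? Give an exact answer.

One ordering (working drawn first) has probability 6/11 × 5/10 × 4/9 = 120/990 = 4/33.
There are C(3,1) = 3 such orderings, each equally likely, so P = 3 × 4/33 = 4/11.

4/11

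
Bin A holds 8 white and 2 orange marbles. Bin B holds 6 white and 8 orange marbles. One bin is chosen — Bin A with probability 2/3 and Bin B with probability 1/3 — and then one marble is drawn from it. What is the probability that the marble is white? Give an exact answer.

From Bin A: P(white) = 8/10.
From Bin B: P(white) = 6/14.
Total probability = (2/3)(8/10) + (1/3)(6/14) = 71/105.

71/105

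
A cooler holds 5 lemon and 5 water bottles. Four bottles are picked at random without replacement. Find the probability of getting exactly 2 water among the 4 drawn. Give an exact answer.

One ordering (water drawn first) has probability 5/10 × 4/9 × 5/8 × 4/7 = 400/5040 = 5/63.
There are C(4,2) = 6 such orderings, each equally likely, so P = 6 × 5/63 = 10/21.

10/21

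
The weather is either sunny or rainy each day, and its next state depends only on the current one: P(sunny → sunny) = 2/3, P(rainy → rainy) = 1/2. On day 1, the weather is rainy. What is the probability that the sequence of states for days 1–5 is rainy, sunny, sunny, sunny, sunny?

4/27

Day 1 is given. For each transition, use the conditional probability from the current state:
P(sunny | rainy) = 1/2; P(sunny | sunny) = 2/3; P(sunny | sunny) = 2/3; P(sunny | sunny) = 2/3.
P = 1/2 × 2/3 × 2/3 × 2/3 = 8/54 = 4/27.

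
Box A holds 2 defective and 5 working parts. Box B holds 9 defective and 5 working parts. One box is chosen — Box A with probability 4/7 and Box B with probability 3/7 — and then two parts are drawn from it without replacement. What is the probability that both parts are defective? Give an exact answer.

From Box A: P(both defective) = (2/7)(1/6) = 1/21.
From Box B: P(both defective) = (9/14)(8/13) = 36/91.
Total probability = (4/7)(1/21) + (3/7)(36/91) = 376/1911.

376/1911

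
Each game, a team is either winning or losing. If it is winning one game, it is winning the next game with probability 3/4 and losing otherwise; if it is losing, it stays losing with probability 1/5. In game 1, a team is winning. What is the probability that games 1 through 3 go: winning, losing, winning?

1/5

Game 1 is given. For each transition, use the conditional probability from the current state:
P(losing | winning) = 1/4; P(winning | losing) = 4/5.
P = 1/4 × 4/5 = 4/20 = 1/5.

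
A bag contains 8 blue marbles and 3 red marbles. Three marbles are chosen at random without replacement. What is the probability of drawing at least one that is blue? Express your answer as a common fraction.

164/165

P(no blue) = 3/11 × 2/10 × 1/9 = 6/990 = 1/165.
P(at least one) = 1 − 1/165 = 164/165.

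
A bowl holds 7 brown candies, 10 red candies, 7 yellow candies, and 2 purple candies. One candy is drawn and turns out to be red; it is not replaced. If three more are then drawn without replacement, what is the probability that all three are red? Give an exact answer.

21/575

With the first candy removed, 9 red remain out of 25.
P = 9/25 × 8/24 × 7/23 = 504/13800 = 21/575.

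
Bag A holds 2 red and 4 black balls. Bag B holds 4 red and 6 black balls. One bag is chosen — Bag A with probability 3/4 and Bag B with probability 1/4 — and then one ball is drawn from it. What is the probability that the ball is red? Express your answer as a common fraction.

From Bag A: P(red) = 2/6.
From Bag B: P(red) = 4/10.
Total probability = (3/4)(2/6) + (1/4)(4/10) = 7/20.

7/20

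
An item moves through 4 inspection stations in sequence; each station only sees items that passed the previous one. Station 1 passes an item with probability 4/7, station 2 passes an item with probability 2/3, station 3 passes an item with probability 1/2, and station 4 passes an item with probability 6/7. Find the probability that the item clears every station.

8/49

Each stage is reached only if all earlier stages succeed, so
P = 4/7 × 2/3 × 1/2 × 6/7 = 48/294 = 8/49.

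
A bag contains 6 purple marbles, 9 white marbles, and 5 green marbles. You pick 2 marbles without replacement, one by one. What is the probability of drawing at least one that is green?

P(no green) = 15/20 × 14/19 = 210/380 = 21/38.
P(at least one) = 1 − 21/38 = 17/38.

17/38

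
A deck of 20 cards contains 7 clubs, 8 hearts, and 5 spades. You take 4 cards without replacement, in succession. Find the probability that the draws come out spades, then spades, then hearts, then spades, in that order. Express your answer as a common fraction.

Each draw changes the counts, so multiply the conditional probabilities along the sequence:
P = 5/20 × 4/19 × 8/18 × 3/17 = 480/116280 = 4/969.

4/969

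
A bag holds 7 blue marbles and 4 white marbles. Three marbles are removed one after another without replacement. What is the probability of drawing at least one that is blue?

161/165

P(no blue) = 4/11 × 3/10 × 2/9 = 24/990 = 4/165.
P(at least one) = 1 − 4/165 = 161/165.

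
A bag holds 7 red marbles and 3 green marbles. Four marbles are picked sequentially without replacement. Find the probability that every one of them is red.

P = 7/10 × 6/9 × 5/8 × 4/7 = 840/5040 = 1/6.

1/6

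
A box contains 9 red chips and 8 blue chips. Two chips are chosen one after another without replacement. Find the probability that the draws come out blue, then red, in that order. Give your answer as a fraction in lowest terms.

Multiply the probability of each draw given the previous ones:
P = 8/17 × 9/16 = 72/272 = 9/34.

9/34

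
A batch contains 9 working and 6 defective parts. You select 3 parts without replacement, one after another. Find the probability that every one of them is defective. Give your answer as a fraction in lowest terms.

P = 6/15 × 5/14 × 4/13 = 120/2730 = 4/91.

4/91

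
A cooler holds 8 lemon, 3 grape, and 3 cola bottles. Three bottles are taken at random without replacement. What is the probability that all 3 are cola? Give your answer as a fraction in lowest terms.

1/364

P(all cola) = 3/14 × 2/13 × 1/12 = 6/2184 = 1/364.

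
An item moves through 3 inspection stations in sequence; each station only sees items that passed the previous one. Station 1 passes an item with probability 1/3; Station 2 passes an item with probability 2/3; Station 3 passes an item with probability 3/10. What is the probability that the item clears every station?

Multiplying along the chain,
P = 1/3 × 2/3 × 3/10 = 6/90 = 1/15.

1/15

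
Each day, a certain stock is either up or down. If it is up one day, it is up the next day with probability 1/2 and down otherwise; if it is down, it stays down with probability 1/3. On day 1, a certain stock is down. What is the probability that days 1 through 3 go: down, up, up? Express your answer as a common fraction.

Day 1 is given. For each transition, use the conditional probability from the current state:
P(up | down) = 2/3; P(up | up) = 1/2.
P = 2/3 × 1/2 = 2/6 = 1/3.

1/3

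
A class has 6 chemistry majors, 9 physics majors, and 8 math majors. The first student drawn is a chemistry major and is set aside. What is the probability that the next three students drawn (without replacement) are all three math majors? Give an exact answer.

2/55

After the first draw, 8 of the remaining 22 students are math majors.
P = 8/22 × 7/21 × 6/20 = 336/9240 = 2/55.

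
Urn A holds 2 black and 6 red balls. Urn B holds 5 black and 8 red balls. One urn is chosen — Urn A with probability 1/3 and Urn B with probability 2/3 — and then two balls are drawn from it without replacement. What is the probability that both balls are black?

319/3276

From Urn A: P(both black) = (2/8)(1/7) = 1/28.
From Urn B: P(both black) = (5/13)(4/12) = 5/39.
Total probability = (1/3)(1/28) + (2/3)(5/39) = 319/3276.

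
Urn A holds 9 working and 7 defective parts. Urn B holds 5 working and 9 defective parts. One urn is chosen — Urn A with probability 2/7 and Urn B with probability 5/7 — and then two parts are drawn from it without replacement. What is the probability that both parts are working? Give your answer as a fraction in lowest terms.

From Urn A: P(both working) = (9/16)(8/15) = 3/10.
From Urn B: P(both working) = (5/14)(4/13) = 10/91.
Total probability = (2/7)(3/10) + (5/7)(10/91) = 523/3185.

523/3185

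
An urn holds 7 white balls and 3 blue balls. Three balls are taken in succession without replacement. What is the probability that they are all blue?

P(every draw is blue) = 3/10 × 2/9 × 1/8 = 6/720 = 1/120.

1/120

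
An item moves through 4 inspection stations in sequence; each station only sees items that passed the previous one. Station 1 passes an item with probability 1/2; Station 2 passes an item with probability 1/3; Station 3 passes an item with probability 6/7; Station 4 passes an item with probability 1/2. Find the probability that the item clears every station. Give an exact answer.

1/14

The events are sequential, so multiply the conditional probabilities:
P = 1/2 × 1/3 × 6/7 × 1/2 = 6/84 = 1/14.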